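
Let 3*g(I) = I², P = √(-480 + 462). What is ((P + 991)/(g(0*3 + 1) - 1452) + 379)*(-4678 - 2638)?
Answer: -12053636752/4355 + 65844*I*√2/4355 ≈ -2.7678e+6 + 21.382*I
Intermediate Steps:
P = 3*I*√2 (P = √(-18) = 3*I*√2 ≈ 4.2426*I)
g(I) = I²/3
((P + 991)/(g(0*3 + 1) - 1452) + 379)*(-4678 - 2638) = ((3*I*√2 + 991)/((0*3 + 1)²/3 - 1452) + 379)*(-4678 - 2638) = ((991 + 3*I*√2)/((0 + 1)²/3 - 1452) + 379)*(-7316) = ((991 + 3*I*√2)/((⅓)*1² - 1452) + 379)*(-7316) = ((991 + 3*I*√2)/((⅓)*1 - 1452) + 379)*(-7316) = ((991 + 3*I*√2)/(⅓ - 1452) + 379)*(-7316) = ((991 + 3*I*√2)/(-4355/3) + 379)*(-7316) = ((991 + 3*I*√2)*(-3/4355) + 379)*(-7316) = ((-2973/4355 - 9*I*√2/4355) + 379)*(-7316) = (1647572/4355 - 9*I*√2/4355)*(-7316) = -12053636752/4355 + 65844*I*√2/4355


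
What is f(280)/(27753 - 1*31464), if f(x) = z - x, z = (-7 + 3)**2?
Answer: 88/1237 ≈ 0.071140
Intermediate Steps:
z = 16 (z = (-4)**2 = 16)
f(x) = 16 - x
f(280)/(27753 - 1*31464) = (16 - 1*280)/(27753 - 1*31464) = (16 - 280)/(27753 - 31464) = -264/(-3711) = -264*(-1/3711) = 88/1237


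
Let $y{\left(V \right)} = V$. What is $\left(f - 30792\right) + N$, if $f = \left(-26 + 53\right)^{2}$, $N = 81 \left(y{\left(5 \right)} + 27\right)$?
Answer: $-27471$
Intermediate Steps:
$N = 2592$ ($N = 81 \left(5 + 27\right) = 81 \cdot 32 = 2592$)
$f = 729$ ($f = 27^{2} = 729$)
$\left(f - 30792\right) + N = \left(729 - 30792\right) + 2592 = -30063 + 2592 = -27471$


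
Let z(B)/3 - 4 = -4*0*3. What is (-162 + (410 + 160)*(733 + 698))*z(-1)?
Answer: 9786096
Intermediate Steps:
z(B) = 12 (z(B) = 12 + 3*(-4*0*3) = 12 + 3*(0*3) = 12 + 3*0 = 12 + 0 = 12)
(-162 + (410 + 160)*(733 + 698))*z(-1) = (-162 + (410 + 160)*(733 + 698))*12 = (-162 + 570*1431)*12 = (-162 + 815670)*12 = 815508*12 = 9786096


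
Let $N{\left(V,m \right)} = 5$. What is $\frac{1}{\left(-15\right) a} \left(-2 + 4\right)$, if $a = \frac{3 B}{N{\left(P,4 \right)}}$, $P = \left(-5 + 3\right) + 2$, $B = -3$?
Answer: $\frac{2}{27} \approx 0.074074$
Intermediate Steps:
$P = 0$ ($P = -2 + 2 = 0$)
$a = - \frac{9}{5}$ ($a = \frac{3 \left(-3\right)}{5} = \left(-9\right) \frac{1}{5} = - \frac{9}{5} \approx -1.8$)
$\frac{1}{\left(-15\right) a} \left(-2 + 4\right) = \frac{1}{\left(-15\right) \left(- \frac{9}{5}\right)} \left(-2 + 4\right) = \left(- \frac{1}{15}\right) \left(- \frac{5}{9}\right) 2 = \frac{1}{27} \cdot 2 = \frac{2}{27}$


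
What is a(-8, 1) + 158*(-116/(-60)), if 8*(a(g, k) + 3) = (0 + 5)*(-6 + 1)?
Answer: 35921/120 ≈ 299.34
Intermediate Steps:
a(g, k) = -49/8 (a(g, k) = -3 + ((0 + 5)*(-6 + 1))/8 = -3 + (5*(-5))/8 = -3 + (1/8)*(-25) = -3 - 25/8 = -49/8)
a(-8, 1) + 158*(-116/(-60)) = -49/8 + 158*(-116/(-60)) = -49/8 + 158*(-116*(-1/60)) = -49/8 + 158*(29/15) = -49/8 + 4582/15 = 35921/120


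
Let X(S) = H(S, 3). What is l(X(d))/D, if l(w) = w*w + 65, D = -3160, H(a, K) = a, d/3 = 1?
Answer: -37/1580 ≈ -0.023418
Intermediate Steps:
d = 3 (d = 3*1 = 3)
X(S) = S
l(w) = 65 + w² (l(w) = w² + 65 = 65 + w²)
l(X(d))/D = (65 + 3²)/(-3160) = (65 + 9)*(-1/3160) = 74*(-1/3160) = -37/1580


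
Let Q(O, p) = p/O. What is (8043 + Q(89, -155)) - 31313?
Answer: -2071185/89 ≈ -23272.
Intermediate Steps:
(8043 + Q(89, -155)) - 31313 = (8043 - 155/89) - 31313 = 715672/89 - 31313 = -2071185/89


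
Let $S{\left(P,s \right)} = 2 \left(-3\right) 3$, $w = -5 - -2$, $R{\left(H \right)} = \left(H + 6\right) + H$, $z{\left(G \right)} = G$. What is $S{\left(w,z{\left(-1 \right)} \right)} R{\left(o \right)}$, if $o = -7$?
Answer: $144$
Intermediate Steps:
$R{\left(H \right)} = 6 + 2 H$ ($R{\left(H \right)} = \left(6 + H\right) + H = 6 + 2 H$)
$w = -3$ ($w = -5 + 2 = -3$)
$S{\left(P,s \right)} = -18$ ($S{\left(P,s \right)} = \left(-6\right) 3 = -18$)
$S{\left(w,z{\left(-1 \right)} \right)} R{\left(o \right)} = - 18 \left(6 + 2 \left(-7\right)\right) = - 18 \left(6 - 14\right) = \left(-18\right) \left(-8\right) = 144$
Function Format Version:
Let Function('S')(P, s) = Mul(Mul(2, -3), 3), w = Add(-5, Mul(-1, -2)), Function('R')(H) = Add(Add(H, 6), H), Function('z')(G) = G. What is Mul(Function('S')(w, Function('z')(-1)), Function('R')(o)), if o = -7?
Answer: 144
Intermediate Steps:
Function('R')(H) = Add(6, Mul(2, H)) (Function('R')(H) = Add(Add(6, H), H) = Add(6, Mul(2, H)))
w = -3 (w = Add(-5, 2) = -3)
Function('S')(P, s) = -18 (Function('S')(P, s) = Mul(-6, 3) = -18)
Mul(Function('S')(w, Function('z')(-1)), Function('R')(o)) = Mul(-18, Add(6, Mul(2, -7))) = Mul(-18, Add(6, -14)) = Mul(-18, -8) = 144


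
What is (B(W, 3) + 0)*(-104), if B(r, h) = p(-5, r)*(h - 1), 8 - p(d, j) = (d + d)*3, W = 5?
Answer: -7904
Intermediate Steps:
p(d, j) = 8 - 6*d (p(d, j) = 8 - (d + d)*3 = 8 - 2*d*3 = 8 - 6*d)
B(r, h) = -38 + 38*h (B(r, h) = (8 - 6*(-5))*(h - 1) = (8 + 30)*(-1 + h) = 38*(-1 + h) = -38 + 38*h)
(B(W, 3) + 0)*(-104) = ((-38 + 38*3) + 0)*(-104) = ((-38 + 114) + 0)*(-104) = (76 + 0)*(-104) = 76*(-104) = -7904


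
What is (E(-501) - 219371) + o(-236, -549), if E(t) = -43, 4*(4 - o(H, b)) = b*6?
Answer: -437173/2 ≈ -2.1859e+5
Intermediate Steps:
o(H, b) = 4 - 3*b/2 (o(H, b) = 4 - b*6/4 = 4 - 3*b/2)
(E(-501) - 219371) + o(-236, -549) = (-43 - 219371) + (4 - 3/2*(-549)) = -219414 + (4 + 1647/2) = -219414 + 1655/2 = -437173/2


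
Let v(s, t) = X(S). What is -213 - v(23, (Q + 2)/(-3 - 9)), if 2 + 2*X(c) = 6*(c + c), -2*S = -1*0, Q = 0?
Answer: -212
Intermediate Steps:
S = 0 (S = -(-1)*0/2 = -1/2*0 = 0)
X(c) = -1 + 6*c (X(c) = -1 + (6*(c + c))/2 = -1 + (6*(2*c))/2 = -1 + (12*c)/2 = -1 + 6*c)
v(s, t) = -1 (v(s, t) = -1 + 6*0 = -1 + 0 = -1)
-213 - v(23, (Q + 2)/(-3 - 9)) = -213 - 1*(-1) = -213 + 1 = -212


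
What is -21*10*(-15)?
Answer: 3150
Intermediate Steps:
-21*10*(-15) = -210*(-15) = 3150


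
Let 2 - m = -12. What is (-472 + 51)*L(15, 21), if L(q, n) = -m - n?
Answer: 14735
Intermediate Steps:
m = 14 (m = 2 - 1*(-12) = 2 + 12 = 14)
L(q, n) = -14 - n (L(q, n) = -1*14 - n = -14 - n)
(-472 + 51)*L(15, 21) = (-472 + 51)*(-14 - 1*21) = -421*(-14 - 21) = -421*(-35) = 14735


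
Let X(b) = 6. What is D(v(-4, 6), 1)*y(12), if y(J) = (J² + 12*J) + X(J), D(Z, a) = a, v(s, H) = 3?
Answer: 294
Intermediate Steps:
y(J) = 6 + J² + 12*J (y(J) = (J² + 12*J) + 6 = 6 + J² + 12*J)
D(v(-4, 6), 1)*y(12) = 1*(6 + 12² + 12*12) = 1*(6 + 144 + 144) = 1*294 = 294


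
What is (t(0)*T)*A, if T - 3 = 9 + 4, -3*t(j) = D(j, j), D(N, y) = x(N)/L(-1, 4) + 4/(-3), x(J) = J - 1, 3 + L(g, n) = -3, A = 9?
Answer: 56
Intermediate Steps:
L(g, n) = -6 (L(g, n) = -3 - 3 = -6)
x(J) = -1 + J
D(N, y) = -7/6 - N/6 (D(N, y) = (-1 + N)/(-6) + 4/(-3) = (-1 + N)*(-1/6) + 4*(-1/3) = (1/6 - N/6) - 4/3 = -7/6 - N/6)
t(j) = 7/18 + j/18 (t(j) = -(-7/6 - j/6)/3 = 7/18 + j/18)
T = 16 (T = 3 + (9 + 4) = 3 + 13 = 16)
(t(0)*T)*A = ((7/18 + (1/18)*0)*16)*9 = ((7/18 + 0)*16)*9 = ((7/18)*16)*9 = (56/9)*9 = 56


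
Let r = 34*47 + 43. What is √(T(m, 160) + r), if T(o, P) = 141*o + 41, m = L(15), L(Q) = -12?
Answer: I*√10 ≈ 3.1623*I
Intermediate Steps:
m = -12
T(o, P) = 41 + 141*o
r = 1641 (r = 1598 + 43 = 1641)
√(T(m, 160) + r) = √((41 + 141*(-12)) + 1641) = √((41 - 1692) + 1641) = √(-1651 + 1641) = √(-10) = I*√10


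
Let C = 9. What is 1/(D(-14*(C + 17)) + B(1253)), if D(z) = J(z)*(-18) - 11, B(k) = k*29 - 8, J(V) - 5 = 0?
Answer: 1/36228 ≈ 2.7603e-5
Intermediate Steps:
J(V) = 5 (J(V) = 5 + 0 = 5)
B(k) = -8 + 29*k (B(k) = 29*k - 8 = -8 + 29*k)
D(z) = -101 (D(z) = 5*(-18) - 11 = -90 - 11 = -101)
1/(D(-14*(C + 17)) + B(1253)) = 1/(-101 + (-8 + 29*1253)) = 1/(-101 + (-8 + 36337)) = 1/(-101 + 36329) = 1/36228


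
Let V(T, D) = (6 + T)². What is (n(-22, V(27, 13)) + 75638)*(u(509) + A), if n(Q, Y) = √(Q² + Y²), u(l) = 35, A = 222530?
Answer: 16834371470 + 2448215*√9805 ≈ 1.7077e+10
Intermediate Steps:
(n(-22, V(27, 13)) + 75638)*(u(509) + A) = (√((-22)² + ((6 + 27)²)²) + 75638)*(35 + 222530) = (√(484 + (33²)²) + 75638)*222565 = (√(484 + 1089²) + 75638)*222565 = (√(484 + 1185921) + 75638)*222565 = (√1186405 + 75638)*222565 = (11*√9805 + 75638)*222565 = (75638 + 11*√9805)*222565 = 16834371470 + 2448215*√9805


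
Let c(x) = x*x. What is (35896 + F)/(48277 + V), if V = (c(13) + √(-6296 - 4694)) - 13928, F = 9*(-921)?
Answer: 476469213/595751657 - 27607*I*√10990/1191503314 ≈ 0.79978 - 0.002429*I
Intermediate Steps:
F = -8289
c(x) = x²
V = -13759 + I*√10990 (V = (13² + √(-6296 - 4694)) - 13928 = (169 + √(-10990)) - 13928 = (169 + I*√10990) - 13928 = -13759 + I*√10990 ≈ -13759.0 + 104.83*I)
(35896 + F)/(48277 + V) = (35896 - 8289)/(48277 + (-13759 + I*√10990)) = 27607/(34518 + I*√10990)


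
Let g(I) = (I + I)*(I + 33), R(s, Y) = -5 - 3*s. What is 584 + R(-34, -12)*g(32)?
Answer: 404104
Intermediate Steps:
g(I) = 2*I*(33 + I) (g(I) = (2*I)*(33 + I) = 2*I*(33 + I))
584 + R(-34, -12)*g(32) = 584 + (-5 - 3*(-34))*(2*32*(33 + 32)) = 584 + (-5 + 102)*(2*32*65) = 584 + 97*4160 = 584 + 403520 = 404104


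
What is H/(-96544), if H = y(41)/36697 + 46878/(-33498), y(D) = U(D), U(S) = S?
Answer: 20463197/1412848004496 ≈ 1.4484e-5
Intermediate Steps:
y(D) = D
H = -286484758/204879351 (H = 41/36697 + 46878/(-33498) = 41*(1/36697) + 46878*(-1/33498) = 41/36697 - 7813/5583 = -286484758/204879351 ≈ -1.3983)
H/(-96544) = -286484758/204879351/(-96544) = -286484758/204879351*(-1/96544) = 20463197/1412848004496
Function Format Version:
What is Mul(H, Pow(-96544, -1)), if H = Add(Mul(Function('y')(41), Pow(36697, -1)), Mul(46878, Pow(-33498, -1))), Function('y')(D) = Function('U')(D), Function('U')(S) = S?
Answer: Rational(20463197, 1412848004496) ≈ 1.4484e-5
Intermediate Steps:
Function('y')(D) = D
H = Rational(-286484758, 204879351) (H = Add(Mul(41, Pow(36697, -1)), Mul(46878, Pow(-33498, -1))) = Add(Mul(41, Rational(1, 36697)), Mul(46878, Rational(-1, 33498))) = Add(Rational(41, 36697), Rational(-7813, 5583)) = Rational(-286484758, 204879351) ≈ -1.3983)
Mul(H, Pow(-96544, -1)) = Mul(Rational(-286484758, 204879351), Pow(-96544, -1)) = Mul(Rational(-286484758, 204879351), Rational(-1, 96544)) = Rational(20463197, 1412848004496)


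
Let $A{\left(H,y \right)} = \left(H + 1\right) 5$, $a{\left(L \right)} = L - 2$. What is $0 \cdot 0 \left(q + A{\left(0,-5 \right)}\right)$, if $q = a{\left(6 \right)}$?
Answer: $0$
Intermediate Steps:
$a{\left(L \right)} = -2 + L$ ($a{\left(L \right)} = L - 2 = -2 + L$)
$A{\left(H,y \right)} = 5 + 5 H$ ($A{\left(H,y \right)} = \left(1 + H\right) 5 = 5 + 5 H$)
$q = 4$ ($q = -2 + 6 = 4$)
$0 \cdot 0 \left(q + A{\left(0,-5 \right)}\right) = 0 \cdot 0 \left(4 + \left(5 + 5 \cdot 0\right)\right) = 0 \left(4 + \left(5 + 0\right)\right) = 0 \left(4 + 5\right) = 0 \cdot 9 = 0$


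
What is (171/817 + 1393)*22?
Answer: 1317976/43 ≈ 30651.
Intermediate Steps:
(171/817 + 1393)*22 = (171*(1/817) + 1393)*22 = (9/43 + 1393)*22 = (59908/43)*22 = 1317976/43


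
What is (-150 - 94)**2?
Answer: 59536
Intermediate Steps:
(-150 - 94)**2 = (-244)**2 = 59536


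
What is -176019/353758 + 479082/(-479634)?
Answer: -42317297867/28279060762 ≈ -1.4964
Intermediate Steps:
-176019/353758 + 479082/(-479634) = -176019*1/353758 + 479082*(-1/479634) = -176019/353758 - 79847/79939 = -42317297867/28279060762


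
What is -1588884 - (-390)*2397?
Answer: -654054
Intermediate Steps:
-1588884 - (-390)*2397 = -1588884 - 1*(-934830) = -1588884 + 934830 = -654054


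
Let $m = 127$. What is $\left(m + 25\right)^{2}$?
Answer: $23104$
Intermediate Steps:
$\left(m + 25\right)^{2} = \left(127 + 25\right)^{2} = 152^{2} = 23104$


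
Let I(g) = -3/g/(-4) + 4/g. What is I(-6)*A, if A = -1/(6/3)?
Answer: 19/48 ≈ 0.39583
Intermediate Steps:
A = -½ (A = -1/(6*(⅓)) = -1/2 = -1*½ = -½ ≈ -0.50000)
I(g) = 19/(4*g) (I(g) = -3/g*(-¼) + 4/g = 3/(4*g) + 4/g = 19/(4*g))
I(-6)*A = ((19/4)/(-6))*(-½) = ((19/4)*(-⅙))*(-½) = -19/24*(-½) = 19/48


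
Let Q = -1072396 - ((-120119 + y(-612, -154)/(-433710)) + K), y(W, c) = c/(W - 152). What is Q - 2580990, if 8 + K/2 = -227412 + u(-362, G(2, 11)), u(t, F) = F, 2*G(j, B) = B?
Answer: -510027049782283/165677220 ≈ -3.0784e+6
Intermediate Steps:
G(j, B) = B/2
y(W, c) = c/(-152 + W)
K = -454829 (K = -16 + 2*(-227412 + (½)*11) = -16 + 2*(-227412 + 11/2) = -16 + 2*(-454813/2) = -16 - 454813 = -454829)
Q = -82415801734483/165677220 (Q = -1072396 - ((-120119 - 154/(-152 - 612)/(-433710)) - 454829) = -1072396 - ((-120119 - 154/(-764)*(-1/433710)) - 454829) = -1072396 - ((-120119 - 154*(-1/764)*(-1/433710)) - 454829) = -1072396 - ((-120119 + (77/382)*(-1/433710)) - 454829) = -1072396 - ((-120119 - 77/165677220) - 454829) = -1072396 - (-19900981989257/165677220 - 454829) = -1072396 - 1*(-95255786284637/165677220) = -1072396 + 95255786284637/165677220 = -82415801734483/165677220 ≈ -4.9745e+5)
Q - 2580990 = -82415801734483/165677220 - 2580990 = -510027049782283/165677220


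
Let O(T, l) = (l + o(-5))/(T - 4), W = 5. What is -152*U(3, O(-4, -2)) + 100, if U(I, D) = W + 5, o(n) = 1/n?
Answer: -1420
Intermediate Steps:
o(n) = 1/n
O(T, l) = (-⅕ + l)/(-4 + T) (O(T, l) = (l + 1/(-5))/(T - 4) = (l - ⅕)/(-4 + T) = (-⅕ + l)/(-4 + T))
U(I, D) = 10 (U(I, D) = 5 + 5 = 10)
-152*U(3, O(-4, -2)) + 100 = -152*10 + 100 = -1520 + 100 = -1420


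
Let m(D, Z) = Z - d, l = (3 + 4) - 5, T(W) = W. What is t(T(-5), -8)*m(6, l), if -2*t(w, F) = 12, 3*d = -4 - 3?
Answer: -26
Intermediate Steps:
d = -7/3 (d = (-4 - 3)/3 = (⅓)*(-7) = -7/3 ≈ -2.3333)
l = 2 (l = 7 - 5 = 2)
m(D, Z) = 7/3 + Z (m(D, Z) = Z - 1*(-7/3) = Z + 7/3 = 7/3 + Z)
t(w, F) = -6 (t(w, F) = -½*12 = -6)
t(T(-5), -8)*m(6, l) = -6*(7/3 + 2) = -6*13/3 = -26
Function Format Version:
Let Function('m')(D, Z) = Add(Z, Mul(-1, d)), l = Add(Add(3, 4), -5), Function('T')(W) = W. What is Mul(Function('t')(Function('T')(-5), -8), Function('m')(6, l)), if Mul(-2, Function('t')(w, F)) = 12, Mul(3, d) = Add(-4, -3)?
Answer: -26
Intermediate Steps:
d = Rational(-7, 3) (d = Mul(Rational(1, 3), Add(-4, -3)) = Mul(Rational(1, 3), -7) = Rational(-7, 3) ≈ -2.3333)
l = 2 (l = Add(7, -5) = 2)
Function('m')(D, Z) = Add(Rational(7, 3), Z) (Function('m')(D, Z) = Add(Z, Mul(-1, Rational(-7, 3))) = Add(Z, Rational(7, 3)) = Add(Rational(7, 3), Z))
Function('t')(w, F) = -6 (Function('t')(w, F) = Mul(Rational(-1, 2), 12) = -6)
Mul(Function('t')(Function('T')(-5), -8), Function('m')(6, l)) = Mul(-6, Add(Rational(7, 3), 2)) = Mul(-6, Rational(13, 3)) = -26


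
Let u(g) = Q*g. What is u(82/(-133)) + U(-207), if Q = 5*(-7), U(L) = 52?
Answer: 1398/19 ≈ 73.579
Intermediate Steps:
Q = -35
u(g) = -35*g
u(82/(-133)) + U(-207) = -2870/(-133) + 52 = -2870*(-1)/133 + 52 = -35*(-82/133) + 52 = 410/19 + 52 = 1398/19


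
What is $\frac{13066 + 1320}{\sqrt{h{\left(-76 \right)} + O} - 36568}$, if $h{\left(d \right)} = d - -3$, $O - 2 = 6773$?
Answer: $- \frac{263033624}{668605961} - \frac{7193 \sqrt{6702}}{668605961} \approx -0.39429$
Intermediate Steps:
$O = 6775$ ($O = 2 + 6773 = 6775$)
$h{\left(d \right)} = 3 + d$ ($h{\left(d \right)} = d + 3 = 3 + d$)
$\frac{13066 + 1320}{\sqrt{h{\left(-76 \right)} + O} - 36568} = \frac{13066 + 1320}{\sqrt{\left(3 - 76\right) + 6775} - 36568} = \frac{14386}{\sqrt{-73 + 6775} - 36568} = \frac{14386}{\sqrt{6702} - 36568} = \frac{14386}{-36568 + \sqrt{6702}}$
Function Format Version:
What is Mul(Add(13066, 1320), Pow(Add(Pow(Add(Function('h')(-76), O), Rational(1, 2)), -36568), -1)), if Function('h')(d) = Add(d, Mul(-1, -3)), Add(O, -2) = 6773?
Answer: Add(Rational(-263033624, 668605961), Mul(Rational(-7193, 668605961), Pow(6702, Rational(1, 2)))) ≈ -0.39429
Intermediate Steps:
O = 6775 (O = Add(2, 6773) = 6775)
Function('h')(d) = Add(3, d) (Function('h')(d) = Add(d, 3) = Add(3, d))
Mul(Add(13066, 1320), Pow(Add(Pow(Add(Function('h')(-76), O), Rational(1, 2)), -36568), -1)) = Mul(Add(13066, 1320), Pow(Add(Pow(Add(Add(3, -76), 6775), Rational(1, 2)), -36568), -1)) = Mul(14386, Pow(Add(Pow(Add(-73, 6775), Rational(1, 2)), -36568), -1)) = Mul(14386, Pow(Add(Pow(6702, Rational(1, 2)), -36568), -1)) = Mul(14386, Pow(Add(-36568, Pow(6702, Rational(1, 2))), -1))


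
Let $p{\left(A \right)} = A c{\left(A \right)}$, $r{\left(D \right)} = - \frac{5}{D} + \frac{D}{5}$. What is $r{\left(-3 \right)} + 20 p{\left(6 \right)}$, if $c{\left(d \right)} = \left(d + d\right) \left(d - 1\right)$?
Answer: $\frac{108016}{15} \approx 7201.1$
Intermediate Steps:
$c{\left(d \right)} = 2 d \left(-1 + d\right)$
$r{\left(D \right)} = - \frac{5}{D} + \frac{D}{5}$ ($r{\left(D \right)} = - \frac{5}{D} + D \frac{1}{5} = - \frac{5}{D} + \frac{D}{5}$)
$p{\left(A \right)} = 2 A^{2} \left(-1 + A\right)$ ($p{\left(A \right)} = A 2 A \left(-1 + A\right) = 2 A^{2} \left(-1 + A\right)$)
$r{\left(-3 \right)} + 20 p{\left(6 \right)} = \left(- \frac{5}{-3} + \frac{1}{5} \left(-3\right)\right) + 20 \cdot 2 \cdot 6^{2} \left(-1 + 6\right) = \left(\left(-5\right) \left(- \frac{1}{3}\right) - \frac{3}{5}\right) + 20 \cdot 2 \cdot 36 \cdot 5 = \left(\frac{5}{3} - \frac{3}{5}\right) + 20 \cdot 360 = \frac{16}{15} + 7200 = \frac{108016}{15}$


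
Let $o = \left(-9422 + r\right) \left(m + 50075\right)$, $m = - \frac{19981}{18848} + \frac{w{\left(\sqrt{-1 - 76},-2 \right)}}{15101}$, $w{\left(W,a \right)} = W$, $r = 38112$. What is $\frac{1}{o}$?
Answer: $\frac{106750551743321599824}{153360120197293508742947358595} - \frac{141173329408 i \sqrt{77}}{153360120197293508742947358595} \approx 6.9608 \cdot 10^{-10} - 8.0777 \cdot 10^{-18} i$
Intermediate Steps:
$m = - \frac{19981}{18848} + \frac{i \sqrt{77}}{15101}$ ($m = - \frac{19981}{18848} + \frac{\sqrt{-1 - 76}}{15101} = \left(-19981\right) \frac{1}{18848} + \sqrt{-77} \cdot \frac{1}{15101} = - \frac{19981}{18848} + i \sqrt{77} \cdot \frac{1}{15101} = - \frac{19981}{18848} + \frac{i \sqrt{77}}{15101} \approx -1.0601 + 0.00058108 i$)
$o = \frac{712564182345}{496} + \frac{28690 i \sqrt{77}}{15101}$ ($o = \left(-9422 + 38112\right) \left(\left(- \frac{19981}{18848} + \frac{i \sqrt{77}}{15101}\right) + 50075\right) = 28690 \left(\frac{943793619}{18848} + \frac{i \sqrt{77}}{15101}\right) = \frac{712564182345}{496} + \frac{28690 i \sqrt{77}}{15101} \approx 1.4366 \cdot 10^{9} + 16.671 i$)
$\frac{1}{o} = \frac{1}{\frac{712564182345}{496} + \frac{28690 i \sqrt{77}}{15101}}$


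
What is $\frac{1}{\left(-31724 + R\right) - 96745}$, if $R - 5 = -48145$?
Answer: $- \frac{1}{176609} \approx -5.6622 \cdot 10^{-6}$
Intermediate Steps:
$R = -48140$ ($R = 5 - 48145 = -48140$)
$\frac{1}{\left(-31724 + R\right) - 96745} = \frac{1}{\left(-31724 - 48140\right) - 96745} = \frac{1}{-79864 - 96745} = \frac{1}{-176609} = - \frac{1}{176609}$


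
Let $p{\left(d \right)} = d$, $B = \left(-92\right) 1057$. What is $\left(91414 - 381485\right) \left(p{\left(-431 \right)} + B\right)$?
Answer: $28332684925$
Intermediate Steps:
$B = -97244$
$\left(91414 - 381485\right) \left(p{\left(-431 \right)} + B\right) = \left(91414 - 381485\right) \left(-431 - 97244\right) = \left(-290071\right) \left(-97675\right) = 28332684925$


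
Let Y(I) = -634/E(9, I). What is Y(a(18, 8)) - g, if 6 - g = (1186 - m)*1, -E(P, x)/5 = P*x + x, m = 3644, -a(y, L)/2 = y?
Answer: -2217917/900 ≈ -2464.4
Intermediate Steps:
a(y, L) = -2*y
E(P, x) = -5*x - 5*P*x (E(P, x) = -5*(P*x + x) = -5*(x + P*x) = -5*x - 5*P*x)
Y(I) = 317/(25*I) (Y(I) = -634*(-1/(5*I*(1 + 9))) = -634*(-1/(50*I)) = -(-317)/(25*I) = 317/(25*I))
g = 2464 (g = 6 - (1186 - 1*3644) = 6 - (1186 - 3644) = 6 - (-2458) = 6 - 1*(-2458) = 6 + 2458 = 2464)
Y(a(18, 8)) - g = 317/(25*((-2*18))) - 1*2464 = (317/25)/(-36) - 2464 = (317/25)*(-1/36) - 2464 = -317/900 - 2464 = -2217917/900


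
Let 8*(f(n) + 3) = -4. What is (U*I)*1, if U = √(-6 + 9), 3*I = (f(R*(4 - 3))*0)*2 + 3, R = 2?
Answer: √3 ≈ 1.7320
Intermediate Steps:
f(n) = -7/2 (f(n) = -3 + (⅛)*(-4) = -3 - ½ = -7/2)
I = 1 (I = (-7/2*0*2 + 3)/3 = (0*2 + 3)/3 = (0 + 3)/3 = (⅓)*3 = 1)
U = √3 ≈ 1.7320
(U*I)*1 = (√3*1)*1 = √3*1 = √3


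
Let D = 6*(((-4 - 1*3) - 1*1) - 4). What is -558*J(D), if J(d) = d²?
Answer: -2892672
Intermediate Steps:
D = -72 (D = 6*(((-4 - 3) - 1) - 4) = 6*((-7 - 1) - 4) = 6*(-8 - 4) = 6*(-12) = -72)
-558*J(D) = -558*(-72)² = -558*5184 = -2892672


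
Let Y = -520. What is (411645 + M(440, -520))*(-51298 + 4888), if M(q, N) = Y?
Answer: -19080311250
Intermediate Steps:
M(q, N) = -520
(411645 + M(440, -520))*(-51298 + 4888) = (411645 - 520)*(-51298 + 4888) = 411125*(-46410) = -19080311250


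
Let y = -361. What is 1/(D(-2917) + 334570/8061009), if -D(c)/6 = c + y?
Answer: 8061009/158544259582 ≈ 5.0844e-5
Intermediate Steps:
D(c) = 2166 - 6*c (D(c) = -6*(c - 361) = -6*(-361 + c) = 2166 - 6*c)
1/(D(-2917) + 334570/8061009) = 1/((2166 - 6*(-2917)) + 334570/8061009) = 1/((2166 + 17502) + 334570*(1/8061009)) = 1/(19668 + 334570/8061009) = 1/(158544259582/8061009) = 8061009/158544259582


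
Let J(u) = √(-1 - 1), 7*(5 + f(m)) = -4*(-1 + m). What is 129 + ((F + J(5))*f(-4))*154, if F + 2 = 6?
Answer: -1191 - 330*I*√2 ≈ -1191.0 - 466.69*I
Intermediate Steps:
F = 4 (F = -2 + 6 = 4)
f(m) = -31/7 - 4*m/7 (f(m) = -5 + (-4*(-1 + m))/7 = -5 + (4 - 4*m)/7 = -5 + (4/7 - 4*m/7) = -31/7 - 4*m/7)
J(u) = I*√2 (J(u) = √(-2) = I*√2)
129 + ((F + J(5))*f(-4))*154 = 129 + ((4 + I*√2)*(-31/7 - 4/7*(-4)))*154 = 129 + ((4 + I*√2)*(-31/7 + 16/7))*154 = 129 + ((4 + I*√2)*(-15/7))*154 = 129 + (-60/7 - 15*I*√2/7)*154 = 129 + (-1320 - 330*I*√2) = -1191 - 330*I*√2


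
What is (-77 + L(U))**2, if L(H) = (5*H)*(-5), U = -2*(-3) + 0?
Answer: 51529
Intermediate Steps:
U = 6 (U = 6 + 0 = 6)
L(H) = -25*H
(-77 + L(U))**2 = (-77 - 25*6)**2 = (-77 - 150)**2 = (-227)**2 = 51529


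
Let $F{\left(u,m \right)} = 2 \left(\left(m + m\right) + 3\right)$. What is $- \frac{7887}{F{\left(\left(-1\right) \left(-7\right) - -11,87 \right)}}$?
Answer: $- \frac{2629}{118} \approx -22.28$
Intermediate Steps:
$F{\left(u,m \right)} = 6 + 4 m$ ($F{\left(u,m \right)} = 2 \left(2 m + 3\right) = 2 \left(3 + 2 m\right) = 6 + 4 m$)
$- \frac{7887}{F{\left(\left(-1\right) \left(-7\right) - -11,87 \right)}} = - \frac{7887}{6 + 4 \cdot 87} = - \frac{7887}{6 + 348} = - \frac{7887}{354} = \left(-7887\right) \frac{1}{354} = - \frac{2629}{118}$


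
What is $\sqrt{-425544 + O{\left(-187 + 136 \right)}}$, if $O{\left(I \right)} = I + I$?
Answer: $3 i \sqrt{47294} \approx 652.42 i$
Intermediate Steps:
$O{\left(I \right)} = 2 I$
$\sqrt{-425544 + O{\left(-187 + 136 \right)}} = \sqrt{-425544 + 2 \left(-187 + 136\right)} = \sqrt{-425544 + 2 \left(-51\right)} = \sqrt{-425544 - 102} = \sqrt{-425646} = 3 i \sqrt{47294}$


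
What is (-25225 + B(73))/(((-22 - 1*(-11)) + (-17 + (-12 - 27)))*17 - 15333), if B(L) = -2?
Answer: 25227/16472 ≈ 1.5315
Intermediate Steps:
(-25225 + B(73))/(((-22 - 1*(-11)) + (-17 + (-12 - 27)))*17 - 15333) = (-25225 - 2)/(((-22 - 1*(-11)) + (-17 + (-12 - 27)))*17 - 15333) = -25227/(((-22 + 11) + (-17 - 39))*17 - 15333) = -25227/((-11 - 56)*17 - 15333) = -25227/(-67*17 - 15333) = -25227/(-1139 - 15333) = -25227/(-16472) = -25227*(-1/16472) = 25227/16472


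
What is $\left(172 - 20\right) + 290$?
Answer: $442$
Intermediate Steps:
$\left(172 - 20\right) + 290 = 152 + 290 = 442$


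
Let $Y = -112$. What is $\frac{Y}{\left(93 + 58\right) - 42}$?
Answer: $- \frac{112}{109} \approx -1.0275$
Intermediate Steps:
$\frac{Y}{\left(93 + 58\right) - 42} = \frac{1}{\left(93 + 58\right) - 42} \left(-112\right) = \frac{1}{151 - 42} \left(-112\right) = \frac{1}{109} \left(-112\right) = - \frac{112}{109}$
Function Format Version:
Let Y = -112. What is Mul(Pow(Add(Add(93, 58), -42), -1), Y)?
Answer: Rational(-112, 109) ≈ -1.0275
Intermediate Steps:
Mul(Pow(Add(Add(93, 58), -42), -1), Y) = Mul(Pow(Add(Add(93, 58), -42), -1), -112) = Mul(Pow(Add(151, -42), -1), -112) = Mul(Pow(109, -1), -112) = Mul(Rational(1, 109), -112) = Rational(-112, 109)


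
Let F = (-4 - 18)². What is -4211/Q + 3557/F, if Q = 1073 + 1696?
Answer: 7811209/1340196 ≈ 5.8284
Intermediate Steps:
F = 484 (F = (-22)² = 484)
Q = 2769
-4211/Q + 3557/F = -4211/2769 + 3557/484 = 7811209/1340196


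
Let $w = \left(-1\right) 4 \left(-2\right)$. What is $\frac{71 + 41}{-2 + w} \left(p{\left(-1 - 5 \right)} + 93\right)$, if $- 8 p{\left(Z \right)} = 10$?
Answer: $\frac{5138}{3} \approx 1712.7$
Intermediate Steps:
$p{\left(Z \right)} = - \frac{5}{4}$ ($p{\left(Z \right)} = \left(- \frac{1}{8}\right) 10 = - \frac{5}{4}$)
$w = 8$ ($w = \left(-4\right) \left(-2\right) = 8$)
$\frac{71 + 41}{-2 + w} \left(p{\left(-1 - 5 \right)} + 93\right) = \frac{71 + 41}{-2 + 8} \left(- \frac{5}{4} + 93\right) = \frac{112}{6} \cdot \frac{367}{4} = 112 \cdot \frac{1}{6} \cdot \frac{367}{4} = \frac{56}{3} \cdot \frac{367}{4} = \frac{5138}{3}$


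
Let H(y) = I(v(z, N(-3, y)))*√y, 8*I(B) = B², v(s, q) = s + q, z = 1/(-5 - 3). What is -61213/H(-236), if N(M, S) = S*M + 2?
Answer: 15670528*I*√59/1902811419 ≈ 0.063258*I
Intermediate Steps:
z = -⅛ (z = 1/(-8) = -⅛ ≈ -0.12500)
N(M, S) = 2 + M*S (N(M, S) = M*S + 2 = 2 + M*S)
v(s, q) = q + s
I(B) = B²/8
H(y) = √y*(15/8 - 3*y)²/8 (H(y) = (((2 - 3*y) - ⅛)²/8)*√y = ((15/8 - 3*y)²/8)*√y = √y*(15/8 - 3*y)²/8)
-61213/H(-236) = -61213*(-256*I*√59/(531*(-5 + 8*(-236))²)) = -61213*(-256*I*√59/(531*(-5 - 1888)²)) = -61213*(-256*I*√59/1902811419) = -(-15670528)*I*√59/1902811419 = 15670528*I*√59/1902811419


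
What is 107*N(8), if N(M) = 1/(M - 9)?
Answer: -107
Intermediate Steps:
N(M) = 1/(-9 + M)
107*N(8) = 107/(-9 + 8) = 107/(-1) = 107*(-1) = -107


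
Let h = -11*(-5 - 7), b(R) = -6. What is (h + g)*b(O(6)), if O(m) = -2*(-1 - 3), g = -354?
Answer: 1332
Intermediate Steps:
O(m) = 8 (O(m) = -2*(-4) = 8)
h = 132 (h = -11*(-12) = 132)
(h + g)*b(O(6)) = (132 - 354)*(-6) = -222*(-6) = 1332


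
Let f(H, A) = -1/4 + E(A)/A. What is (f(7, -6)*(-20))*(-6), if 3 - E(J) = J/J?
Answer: -70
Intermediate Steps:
E(J) = 2 (E(J) = 3 - J/J = 3 - 1*1 = 3 - 1 = 2)
f(H, A) = -¼ + 2/A (f(H, A) = -1/4 + 2/A = -1*¼ + 2/A = -¼ + 2/A)
(f(7, -6)*(-20))*(-6) = (((¼)*(8 - 1*(-6))/(-6))*(-20))*(-6) = (((¼)*(-⅙)*(8 + 6))*(-20))*(-6) = (((¼)*(-⅙)*14)*(-20))*(-6) = -7/12*(-20)*(-6) = (35/3)*(-6) = -70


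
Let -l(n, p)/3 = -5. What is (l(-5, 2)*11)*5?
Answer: 825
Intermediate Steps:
l(n, p) = 15 (l(n, p) = -3*(-5) = 15)
(l(-5, 2)*11)*5 = (15*11)*5 = 165*5 = 825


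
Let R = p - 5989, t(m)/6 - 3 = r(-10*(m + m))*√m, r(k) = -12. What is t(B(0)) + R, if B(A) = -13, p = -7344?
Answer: -13315 - 72*I*√13 ≈ -13315.0 - 259.6*I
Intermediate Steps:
t(m) = 18 - 72*√m (t(m) = 18 + 6*(-12*√m) = 18 - 72*√m)
R = -13333 (R = -7344 - 5989 = -13333)
t(B(0)) + R = (18 - 72*I*√13) - 13333 = -13315 - 72*I*√13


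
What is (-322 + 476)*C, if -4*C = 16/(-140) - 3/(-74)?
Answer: 2101/740 ≈ 2.8392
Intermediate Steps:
C = 191/10360 (C = -(16/(-140) - 3/(-74))/4 = -(16*(-1/140) - 3*(-1/74))/4 = -(-4/35 + 3/74)/4 = -¼*(-191/2590) = 191/10360 ≈ 0.018436)
(-322 + 476)*C = (-322 + 476)*(191/10360) = 154*(191/10360) = 2101/740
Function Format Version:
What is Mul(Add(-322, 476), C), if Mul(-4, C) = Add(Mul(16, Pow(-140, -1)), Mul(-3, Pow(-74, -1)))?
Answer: Rational(2101, 740) ≈ 2.8392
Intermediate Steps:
C = Rational(191, 10360) (C = Mul(Rational(-1, 4), Add(Mul(16, Pow(-140, -1)), Mul(-3, Pow(-74, -1)))) = Mul(Rational(-1, 4), Add(Mul(16, Rational(-1, 140)), Mul(-3, Rational(-1, 74)))) = Mul(Rational(-1, 4), Add(Rational(-4, 35), Rational(3, 74))) = Mul(Rational(-1, 4), Rational(-191, 2590)) = Rational(191, 10360) ≈ 0.018436)
Mul(Add(-322, 476), C) = Mul(Add(-322, 476), Rational(191, 10360)) = Mul(154, Rational(191, 10360)) = Rational(2101, 740)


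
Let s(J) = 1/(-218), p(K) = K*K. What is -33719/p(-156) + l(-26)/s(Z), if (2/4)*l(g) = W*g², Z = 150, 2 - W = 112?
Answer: 788996448841/24336 ≈ 3.2421e+7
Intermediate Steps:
W = -110 (W = 2 - 1*112 = 2 - 112 = -110)
l(g) = -220*g² (l(g) = 2*(-110*g²) = -220*g²)
p(K) = K²
s(J) = -1/218
-33719/p(-156) + l(-26)/s(Z) = -33719/((-156)²) + (-220*(-26)²)/(-1/218) = -33719/24336 - 220*676*(-218) = -33719*1/24336 - 148720*(-218) = -33719/24336 + 32420960 = 788996448841/24336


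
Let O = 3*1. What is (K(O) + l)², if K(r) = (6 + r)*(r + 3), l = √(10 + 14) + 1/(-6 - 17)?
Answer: 1552777/529 + 4964*√6/23 ≈ 3464.0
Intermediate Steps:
O = 3
l = -1/23 + 2*√6 (l = √24 + 1/(-23) = 2*√6 - 1/23 = -1/23 + 2*√6 ≈ 4.8555)
K(r) = (3 + r)*(6 + r) (K(r) = (6 + r)*(3 + r) = (3 + r)*(6 + r))
(K(O) + l)² = ((18 + 3² + 9*3) + (-1/23 + 2*√6))² = ((18 + 9 + 27) + (-1/23 + 2*√6))² = (54 + (-1/23 + 2*√6))² = (1241/23 + 2*√6)²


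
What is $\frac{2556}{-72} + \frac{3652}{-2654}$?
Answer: $- \frac{97869}{2654} \approx -36.876$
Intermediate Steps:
$\frac{2556}{-72} + \frac{3652}{-2654} = 2556 \left(- \frac{1}{72}\right) + 3652 \left(- \frac{1}{2654}\right) = - \frac{71}{2} - \frac{1826}{1327} = - \frac{97869}{2654}$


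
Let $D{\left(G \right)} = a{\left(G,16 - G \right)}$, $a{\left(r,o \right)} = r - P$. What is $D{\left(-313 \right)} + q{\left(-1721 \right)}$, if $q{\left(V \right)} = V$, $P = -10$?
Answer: $-2024$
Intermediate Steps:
$a{\left(r,o \right)} = 10 + r$ ($a{\left(r,o \right)} = r - -10 = r + 10 = 10 + r$)
$D{\left(G \right)} = 10 + G$
$D{\left(-313 \right)} + q{\left(-1721 \right)} = \left(10 - 313\right) - 1721 = -303 - 1721 = -2024$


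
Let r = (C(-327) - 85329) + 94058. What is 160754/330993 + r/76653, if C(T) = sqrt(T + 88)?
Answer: 563389417/939689127 + I*sqrt(239)/76653 ≈ 0.59955 + 0.00020168*I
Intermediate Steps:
C(T) = sqrt(88 + T)
r = 8729 + I*sqrt(239) (r = (sqrt(88 - 327) - 85329) + 94058 = (sqrt(-239) - 85329) + 94058 = (I*sqrt(239) - 85329) + 94058 = (-85329 + I*sqrt(239)) + 94058 = 8729 + I*sqrt(239) ≈ 8729.0 + 15.46*I)
160754/330993 + r/76653 = 160754/330993 + (8729 + I*sqrt(239))/76653 = 160754*(1/330993) + (8729 + I*sqrt(239))*(1/76653) = 160754/330993 + (8729/76653 + I*sqrt(239)/76653) = 563389417/939689127 + I*sqrt(239)/76653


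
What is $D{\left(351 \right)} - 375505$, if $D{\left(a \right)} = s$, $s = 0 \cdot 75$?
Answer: $-375505$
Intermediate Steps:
$s = 0$
$D{\left(a \right)} = 0$
$D{\left(351 \right)} - 375505 = 0 - 375505 = -375505$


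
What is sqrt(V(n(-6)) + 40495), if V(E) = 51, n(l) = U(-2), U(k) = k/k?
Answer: sqrt(40546) ≈ 201.36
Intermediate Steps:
U(k) = 1
n(l) = 1
sqrt(V(n(-6)) + 40495) = sqrt(51 + 40495) = sqrt(40546)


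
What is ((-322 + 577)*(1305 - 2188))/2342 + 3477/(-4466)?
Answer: -253432506/2614843 ≈ -96.921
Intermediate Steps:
((-322 + 577)*(1305 - 2188))/2342 + 3477/(-4466) = (255*(-883))*(1/2342) + 3477*(-1/4466) = -225165*1/2342 - 3477/4466 = -225165/2342 - 3477/4466 = -253432506/2614843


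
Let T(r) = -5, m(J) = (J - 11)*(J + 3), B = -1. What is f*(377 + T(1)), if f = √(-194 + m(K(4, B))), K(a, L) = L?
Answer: 372*I*√218 ≈ 5492.5*I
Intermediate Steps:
m(J) = (-11 + J)*(3 + J)
f = I*√218 (f = √(-194 + (-33 + (-1)² - 8*(-1))) = √(-194 + (-33 + 1 + 8)) = √(-194 - 24) = √(-218) = I*√218 ≈ 14.765*I)
f*(377 + T(1)) = (I*√218)*(377 - 5) = (I*√218)*372 = 372*I*√218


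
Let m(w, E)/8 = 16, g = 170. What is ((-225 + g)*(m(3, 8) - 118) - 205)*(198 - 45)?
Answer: -115515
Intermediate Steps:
m(w, E) = 128 (m(w, E) = 8*16 = 128)
((-225 + g)*(m(3, 8) - 118) - 205)*(198 - 45) = ((-225 + 170)*(128 - 118) - 205)*(198 - 45) = (-55*10 - 205)*153 = (-550 - 205)*153 = -755*153 = -115515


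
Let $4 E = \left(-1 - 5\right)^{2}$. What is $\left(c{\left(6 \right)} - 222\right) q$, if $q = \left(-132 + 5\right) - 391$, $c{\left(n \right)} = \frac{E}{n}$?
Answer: $114219$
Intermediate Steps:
$E = 9$ ($E = \frac{\left(-1 - 5\right)^{2}}{4} = \frac{\left(-6\right)^{2}}{4} = \frac{1}{4} \cdot 36 = 9$)
$c{\left(n \right)} = \frac{9}{n}$
$q = -518$ ($q = -127 - 391 = -518$)
$\left(c{\left(6 \right)} - 222\right) q = \left(\frac{9}{6} - 222\right) \left(-518\right) = \left(9 \cdot \frac{1}{6} - 222\right) \left(-518\right) = \left(\frac{3}{2} - 222\right) \left(-518\right) = \left(- \frac{441}{2}\right) \left(-518\right) = 114219$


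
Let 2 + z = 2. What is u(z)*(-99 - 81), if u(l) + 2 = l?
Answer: 360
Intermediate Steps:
z = 0 (z = -2 + 2 = 0)
u(l) = -2 + l
u(z)*(-99 - 81) = (-2 + 0)*(-99 - 81) = -2*(-180) = 360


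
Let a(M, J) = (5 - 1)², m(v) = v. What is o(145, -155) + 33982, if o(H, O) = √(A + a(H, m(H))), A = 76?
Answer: 33982 + 2*√23 ≈ 33992.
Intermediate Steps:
a(M, J) = 16 (a(M, J) = 4² = 16)
o(H, O) = 2*√23 (o(H, O) = √(76 + 16) = √92 = 2*√23)
o(145, -155) + 33982 = 2*√23 + 33982 = 33982 + 2*√23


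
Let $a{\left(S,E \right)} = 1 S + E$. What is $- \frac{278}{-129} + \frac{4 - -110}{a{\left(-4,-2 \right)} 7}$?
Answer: $- \frac{505}{903} \approx -0.55925$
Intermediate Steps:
$a{\left(S,E \right)} = E + S$ ($a{\left(S,E \right)} = S + E = E + S$)
$- \frac{278}{-129} + \frac{4 - -110}{a{\left(-4,-2 \right)} 7} = - \frac{278}{-129} + \frac{4 - -110}{\left(-2 - 4\right) 7} = \left(-278\right) \left(- \frac{1}{129}\right) + \frac{4 + 110}{\left(-6\right) 7} = \frac{278}{129} + \frac{114}{-42} = \frac{278}{129} + 114 \left(- \frac{1}{42}\right) = \frac{278}{129} - \frac{19}{7} = - \frac{505}{903}$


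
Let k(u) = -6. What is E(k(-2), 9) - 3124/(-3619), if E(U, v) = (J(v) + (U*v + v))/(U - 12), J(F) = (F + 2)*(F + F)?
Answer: -5025/658 ≈ -7.6368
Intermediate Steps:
J(F) = 2*F*(2 + F) (J(F) = (2 + F)*(2*F) = 2*F*(2 + F))
E(U, v) = (v + U*v + 2*v*(2 + v))/(-12 + U) (E(U, v) = (2*v*(2 + v) + (U*v + v))/(U - 12) = (2*v*(2 + v) + (v + U*v))/(-12 + U) = (v + U*v + 2*v*(2 + v))/(-12 + U))
E(k(-2), 9) - 3124/(-3619) = 9*(5 - 6 + 2*9)/(-12 - 6) - 3124/(-3619) = 9*(5 - 6 + 18)/(-18) - 3124*(-1)/3619 = 9*(-1/18)*17 - 1*(-284/329) = -17/2 + 284/329 = -5025/658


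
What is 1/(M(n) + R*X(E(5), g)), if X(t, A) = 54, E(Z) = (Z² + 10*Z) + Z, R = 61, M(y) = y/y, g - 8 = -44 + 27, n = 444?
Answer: 1/3295 ≈ 0.00030349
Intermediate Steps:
g = -9 (g = 8 + (-44 + 27) = 8 - 17 = -9)
M(y) = 1
E(Z) = Z² + 11*Z
1/(M(n) + R*X(E(5), g)) = 1/(1 + 61*54) = 1/(1 + 3294) = 1/3295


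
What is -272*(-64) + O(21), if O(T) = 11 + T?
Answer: 17440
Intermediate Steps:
-272*(-64) + O(21) = -272*(-64) + (11 + 21) = 17408 + 32 = 17440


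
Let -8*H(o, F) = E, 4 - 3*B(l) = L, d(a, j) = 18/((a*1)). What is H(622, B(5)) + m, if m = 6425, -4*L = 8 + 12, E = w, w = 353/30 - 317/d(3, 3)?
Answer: 96452/15 ≈ 6430.1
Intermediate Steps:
d(a, j) = 18/a
w = -616/15 (w = 353/30 - 317/(18/3) = 353*(1/30) - 317/(18*(⅓)) = 353/30 - 317/6 = -616/15 ≈ -41.067)
E = -616/15 ≈ -41.067
L = -5 (L = -(8 + 12)/4 = -¼*20 = -5)
B(l) = 3 (B(l) = 4/3 - ⅓*(-5) = 4/3 + 5/3 = 3)
H(o, F) = 77/15 (H(o, F) = -⅛*(-616/15) = 77/15)
H(622, B(5)) + m = 77/15 + 6425 = 96452/15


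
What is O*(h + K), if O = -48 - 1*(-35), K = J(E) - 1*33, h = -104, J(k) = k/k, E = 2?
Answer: 1768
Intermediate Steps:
J(k) = 1
K = -32 (K = 1 - 1*33 = 1 - 33 = -32)
O = -13 (O = -48 + 35 = -13)
O*(h + K) = -13*(-104 - 32) = -13*(-136) = 1768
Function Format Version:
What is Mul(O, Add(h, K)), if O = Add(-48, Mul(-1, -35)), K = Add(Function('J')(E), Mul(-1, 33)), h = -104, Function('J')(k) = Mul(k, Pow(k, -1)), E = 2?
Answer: 1768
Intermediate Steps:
Function('J')(k) = 1
K = -32 (K = Add(1, Mul(-1, 33)) = Add(1, -33) = -32)
O = -13 (O = Add(-48, 35) = -13)
Mul(O, Add(h, K)) = Mul(-13, Add(-104, -32)) = Mul(-13, -136) = 1768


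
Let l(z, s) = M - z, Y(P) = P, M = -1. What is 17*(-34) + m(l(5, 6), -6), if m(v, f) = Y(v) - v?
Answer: -578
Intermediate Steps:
l(z, s) = -1 - z
m(v, f) = 0 (m(v, f) = v - v = 0)
17*(-34) + m(l(5, 6), -6) = 17*(-34) + 0 = -578 + 0 = -578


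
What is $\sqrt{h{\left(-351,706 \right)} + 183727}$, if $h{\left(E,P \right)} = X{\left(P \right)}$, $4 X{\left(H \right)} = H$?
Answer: $\frac{\sqrt{735614}}{2} \approx 428.84$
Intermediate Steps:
$X{\left(H \right)} = \frac{H}{4}$
$h{\left(E,P \right)} = \frac{P}{4}$
$\sqrt{h{\left(-351,706 \right)} + 183727} = \sqrt{\frac{1}{4} \cdot 706 + 183727} = \sqrt{\frac{353}{2} + 183727} = \sqrt{\frac{367807}{2}} = \frac{\sqrt{735614}}{2}$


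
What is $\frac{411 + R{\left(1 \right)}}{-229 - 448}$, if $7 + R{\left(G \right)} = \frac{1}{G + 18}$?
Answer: $- \frac{7677}{12863} \approx -0.59683$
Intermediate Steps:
$R{\left(G \right)} = -7 + \frac{1}{18 + G}$ ($R{\left(G \right)} = -7 + \frac{1}{G + 18} = -7 + \frac{1}{18 + G}$)
$\frac{411 + R{\left(1 \right)}}{-229 - 448} = \frac{411 + \frac{-125 - 7}{18 + 1}}{-229 - 448} = \frac{411 + \frac{-125 - 7}{19}}{-677} = \left(411 + \frac{1}{19} \left(-132\right)\right) \left(- \frac{1}{677}\right) = \left(411 - \frac{132}{19}\right) \left(- \frac{1}{677}\right) = \frac{7677}{19} \left(- \frac{1}{677}\right) = - \frac{7677}{12863}$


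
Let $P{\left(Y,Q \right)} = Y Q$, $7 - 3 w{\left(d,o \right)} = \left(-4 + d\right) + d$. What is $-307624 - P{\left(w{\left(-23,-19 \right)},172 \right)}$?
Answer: $-310892$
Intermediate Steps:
$w{\left(d,o \right)} = \frac{11}{3} - \frac{2 d}{3}$ ($w{\left(d,o \right)} = \frac{7}{3} - \frac{\left(-4 + d\right) + d}{3} = \frac{7}{3} - \frac{-4 + 2 d}{3} = \frac{7}{3} - \left(- \frac{4}{3} + \frac{2 d}{3}\right) = \frac{11}{3} - \frac{2 d}{3}$)
$P{\left(Y,Q \right)} = Q Y$
$-307624 - P{\left(w{\left(-23,-19 \right)},172 \right)} = -307624 - 172 \left(\frac{11}{3} - - \frac{46}{3}\right) = -307624 - 172 \left(\frac{11}{3} + \frac{46}{3}\right) = -307624 - 172 \cdot 19 = -307624 - 3268 = -310892$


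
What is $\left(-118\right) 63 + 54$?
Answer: $-7380$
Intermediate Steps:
$\left(-118\right) 63 + 54 = -7434 + 54 = -7380$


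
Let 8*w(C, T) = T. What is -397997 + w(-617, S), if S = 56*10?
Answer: -397927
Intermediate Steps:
S = 560
w(C, T) = T/8
-397997 + w(-617, S) = -397997 + (⅛)*560 = -397997 + 70 = -397927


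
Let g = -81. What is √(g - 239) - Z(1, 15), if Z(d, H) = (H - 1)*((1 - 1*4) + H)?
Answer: -168 + 8*I*√5 ≈ -168.0 + 17.889*I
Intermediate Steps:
Z(d, H) = (-1 + H)*(-3 + H) (Z(d, H) = (-1 + H)*((1 - 4) + H) = (-1 + H)*(-3 + H))
√(g - 239) - Z(1, 15) = √(-81 - 239) - (3 + 15² - 4*15) = √(-320) - (3 + 225 - 60) = 8*I*√5 - 1*168 = 8*I*√5 - 168 = -168 + 8*I*√5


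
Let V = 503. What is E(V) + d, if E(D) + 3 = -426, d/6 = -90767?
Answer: -545031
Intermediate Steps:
d = -544602 (d = 6*(-90767) = -544602)
E(D) = -429 (E(D) = -3 - 426 = -429)
E(V) + d = -429 - 544602 = -545031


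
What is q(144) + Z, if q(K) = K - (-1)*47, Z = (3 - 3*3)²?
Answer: 227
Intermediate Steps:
Z = 36 (Z = (3 - 9)² = (-6)² = 36)
q(K) = 47 + K (q(K) = K - 1*(-47) = K + 47 = 47 + K)
q(144) + Z = (47 + 144) + 36 = 191 + 36 = 227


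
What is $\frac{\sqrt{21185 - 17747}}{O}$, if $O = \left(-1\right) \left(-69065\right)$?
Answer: $\frac{3 \sqrt{382}}{69065} \approx 0.00084898$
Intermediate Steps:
$O = 69065$
$\frac{\sqrt{21185 - 17747}}{O} = \frac{\sqrt{21185 - 17747}}{69065} = \sqrt{3438} \cdot \frac{1}{69065} = 3 \sqrt{382} \cdot \frac{1}{69065} = \frac{3 \sqrt{382}}{69065}$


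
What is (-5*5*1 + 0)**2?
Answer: 625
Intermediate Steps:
(-5*5*1 + 0)**2 = (-25*1 + 0)**2 = (-25 + 0)**2 = (-25)**2 = 625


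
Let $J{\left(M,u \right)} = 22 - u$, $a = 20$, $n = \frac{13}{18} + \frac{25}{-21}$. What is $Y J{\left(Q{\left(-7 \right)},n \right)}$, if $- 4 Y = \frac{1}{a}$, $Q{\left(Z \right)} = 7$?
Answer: $- \frac{2831}{10080} \approx -0.28085$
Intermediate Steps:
$n = - \frac{59}{126}$ ($n = 13 \cdot \frac{1}{18} + 25 \left(- \frac{1}{21}\right) = \frac{13}{18} - \frac{25}{21} = - \frac{59}{126} \approx -0.46825$)
$Y = - \frac{1}{80}$ ($Y = - \frac{1}{4 \cdot 20} = \left(- \frac{1}{4}\right) \frac{1}{20} = - \frac{1}{80} \approx -0.0125$)
$Y J{\left(Q{\left(-7 \right)},n \right)} = - \frac{22 - - \frac{59}{126}}{80} = - \frac{22 + \frac{59}{126}}{80} = \left(- \frac{1}{80}\right) \frac{2831}{126} = - \frac{2831}{10080}$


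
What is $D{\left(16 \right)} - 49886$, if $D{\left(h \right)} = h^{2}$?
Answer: $-49630$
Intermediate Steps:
$D{\left(16 \right)} - 49886 = 16^{2} - 49886 = 256 - 49886 = -49630$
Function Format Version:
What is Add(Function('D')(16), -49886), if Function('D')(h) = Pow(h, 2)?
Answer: -49630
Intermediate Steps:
Add(Function('D')(16), -49886) = Add(Pow(16, 2), -49886) = Add(256, -49886) = -49630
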